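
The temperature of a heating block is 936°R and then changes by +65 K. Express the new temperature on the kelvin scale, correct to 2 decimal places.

585.00 K

Initial temperature in Celsius: (936 - 491.67) × 5/9 = 246.8500°C.
The 65 K change is an interval; Kelvin and Celsius degrees are the same size, so ΔC = +65°C.
Final Celsius temperature: 246.8500 + 65.0000 = 311.8500°C.
In kelvin: 311.8500 + 273.15 = 585.00 K.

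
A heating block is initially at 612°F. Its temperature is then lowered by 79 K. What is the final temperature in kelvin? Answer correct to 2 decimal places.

Initial temperature in Celsius: (612 - 32) × 5/9 = 322.2222°C.
The 79 K change is an interval; Kelvin and Celsius degrees are the same size, so ΔC = -79°C.
Final Celsius temperature: 322.2222 - 79.0000 = 243.2222°C.
In kelvin: 243.2222 + 273.15 = 516.37 K.

516.37 K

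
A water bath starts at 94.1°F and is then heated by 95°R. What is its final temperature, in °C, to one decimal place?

Initial temperature in Celsius: (94.1 - 32) × 5/9 = 34.5000°C.
The 95°R change is an interval, so only the factor 5/9 applies: +95 × 5/9 = +52.7778°C.
Final Celsius temperature: 34.5000 + 52.7778 = 87.2778°C.

87.3°C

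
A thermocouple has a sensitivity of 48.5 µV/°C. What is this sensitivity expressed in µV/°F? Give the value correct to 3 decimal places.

26.944 µV/°F

The quantity depends on a temperature interval, so only the ratio of degree sizes applies; the offset between the scales is irrelevant.
A change of 1°F is a change of 5/9°C, so per °F the value is 48.5 × 5/9 = 26.944.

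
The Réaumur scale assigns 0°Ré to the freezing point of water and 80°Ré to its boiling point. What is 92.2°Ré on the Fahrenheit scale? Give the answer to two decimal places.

Linear interpolation between the fixed points: C = (92.2 - 0) × 100 / (80 - 0) = 115.2500°C.
Then 115.2500 × 1.8 + 32 = 239.45°F.

239.45°F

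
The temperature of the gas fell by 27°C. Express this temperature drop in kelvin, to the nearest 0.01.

Celsius and kelvin degrees are the same size, so the interval is unchanged: 27.00.

27.00 K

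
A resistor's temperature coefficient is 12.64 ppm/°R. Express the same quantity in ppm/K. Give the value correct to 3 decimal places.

The quantity depends on a temperature interval, so only the ratio of degree sizes applies; the offset between the scales is irrelevant.
A change of 1 K is a change of 1.8°R, so per K the value is 12.64 × 1.8 = 22.752.

22.752 ppm/K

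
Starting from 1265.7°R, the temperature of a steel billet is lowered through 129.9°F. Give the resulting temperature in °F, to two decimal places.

676.13°F

Initial temperature in Celsius: (1265.7 - 491.67) × 5/9 = 430.0167°C.
The 129.9°F change is an interval, so only the factor 5/9 applies: -129.9 × 5/9 = -72.1667°C.
Final Celsius temperature: 430.0167 - 72.1667 = 357.8500°C.
In Fahrenheit: 357.8500 × 1.8 + 32 = 676.13°F.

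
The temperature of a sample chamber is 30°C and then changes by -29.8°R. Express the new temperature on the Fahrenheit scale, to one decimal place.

56.2°F

The 29.8°R change is an interval, so only the factor 5/9 applies: -29.8 × 5/9 = -16.5556°C.
Final Celsius temperature: 30.0000 - 16.5556 = 13.4444°C.
In Fahrenheit: 13.4444 × 1.8 + 32 = 56.2°F.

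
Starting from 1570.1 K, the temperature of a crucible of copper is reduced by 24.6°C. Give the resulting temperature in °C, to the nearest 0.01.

1272.35°C

Initial temperature in Celsius: 1570.1 - 273.15 = 1296.9500°C.
Final Celsius temperature: 1296.9500 - 24.6000 = 1272.3500°C.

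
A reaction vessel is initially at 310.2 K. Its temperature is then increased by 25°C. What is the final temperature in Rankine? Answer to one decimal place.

Initial temperature in Celsius: 310.2 - 273.15 = 37.0500°C.
Final Celsius temperature: 37.0500 + 25.0000 = 62.0500°C.
In Rankine: 62.0500 × 1.8 + 491.67 = 603.4°R.

603.4°R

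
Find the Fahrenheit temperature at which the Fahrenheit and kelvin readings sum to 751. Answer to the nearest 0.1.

318.6°F

Let F be the Fahrenheit reading. The kelvin reading is K = 5/9·F + 255.372.
Require F + K = 751: (14/9)·F + 255.372 = 751.
F = (751 - 255.372) / (14/9) = 318.6.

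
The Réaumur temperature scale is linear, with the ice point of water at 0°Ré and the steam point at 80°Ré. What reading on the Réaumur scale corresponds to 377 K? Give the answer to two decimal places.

83.08°Ré

First in Celsius: 377 - 273.15 = 103.8500°C.
Linearly onto the Réaumur scale: 0 + (103.8500 / 100) × (80 - 0) = 83.08°Ré.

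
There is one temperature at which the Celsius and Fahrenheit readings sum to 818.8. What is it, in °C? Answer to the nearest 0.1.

281.0°C

Let C be the Celsius reading. The Fahrenheit reading is F = 1.8·C + 32.
Require C + F = 818.8: (2.8)·C + 32 = 818.8.
C = (818.8 - 32) / (2.8) = 281.0.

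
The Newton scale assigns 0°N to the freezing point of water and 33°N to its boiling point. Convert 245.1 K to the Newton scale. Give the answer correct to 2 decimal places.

First in Celsius: 245.1 - 273.15 = -28.0500°C.
Linearly onto the Newton scale: 0 + (-28.0500 / 100) × (33 - 0) = -9.26°N.

-9.26°N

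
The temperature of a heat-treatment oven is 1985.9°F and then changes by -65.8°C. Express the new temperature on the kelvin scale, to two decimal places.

1292.85 K

Initial temperature in Celsius: (1985.9 - 32) × 5/9 = 1085.5000°C.
Final Celsius temperature: 1085.5000 - 65.8000 = 1019.7000°C.
In kelvin: 1019.7000 + 273.15 = 1292.85 K.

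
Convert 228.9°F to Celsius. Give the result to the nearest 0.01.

109.39°C

In Celsius: (228.9 - 32) × 5/9 = 109.3889°C.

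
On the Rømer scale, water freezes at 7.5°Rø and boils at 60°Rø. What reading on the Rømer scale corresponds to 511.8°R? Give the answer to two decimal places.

13.37°Rø

First in Celsius: (511.8 - 491.67) × 5/9 = 11.1833°C.
Linearly onto the Rømer scale: 7.5 + (11.1833 / 100) × (60 - 7.5) = 13.37°Rø.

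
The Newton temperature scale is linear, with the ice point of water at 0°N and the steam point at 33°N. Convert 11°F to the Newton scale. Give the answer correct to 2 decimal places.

-3.85°N

First in Celsius: (11 - 32) × 5/9 = -11.6667°C.
Linearly onto the Newton scale: 0 + (-11.6667 / 100) × (33 - 0) = -3.85°N.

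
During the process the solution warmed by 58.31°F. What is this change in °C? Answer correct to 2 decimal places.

32.39°C

An interval of 1°F corresponds to 5/9°C.
58.31 × 5/9 = 32.39.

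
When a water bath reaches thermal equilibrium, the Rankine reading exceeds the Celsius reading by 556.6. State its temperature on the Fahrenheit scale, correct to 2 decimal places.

Let x be the Celsius reading; then the Rankine reading is 1.8·x + 491.67.
(1.8·x + 491.67) - x = 556.6  ⇒  (0.8)·x = 64.93  ⇒  x = 81.1625°C.
In Fahrenheit: 81.1625 × 1.8 + 32 = 178.09°F.

178.09°F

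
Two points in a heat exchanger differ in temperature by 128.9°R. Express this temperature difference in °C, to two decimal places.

Only the scale ratio 5/9 matters for a change in temperature.
128.9 × 5/9 = 71.61.

71.61°C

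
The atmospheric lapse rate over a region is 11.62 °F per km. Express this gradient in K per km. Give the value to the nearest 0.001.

6.456 K/km

Since only a temperature interval is involved, the additive offset between the scales drops out.
A change of 1°F is a change of 5/9 K, so 11.62 × 5/9 = 6.456.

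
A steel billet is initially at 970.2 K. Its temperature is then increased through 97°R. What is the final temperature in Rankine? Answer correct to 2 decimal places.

1843.36°R

Initial temperature in Celsius: 970.2 - 273.15 = 697.0500°C.
The 97°R change is an interval, so only the factor 5/9 applies: +97 × 5/9 = +53.8889°C.
Final Celsius temperature: 697.0500 + 53.8889 = 750.9389°C.
In Rankine: 750.9389 × 1.8 + 491.67 = 1843.36°R.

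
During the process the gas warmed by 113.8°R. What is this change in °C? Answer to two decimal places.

An interval of 1°R corresponds to 5/9°C.
113.8 × 5/9 = 63.22.

63.22°C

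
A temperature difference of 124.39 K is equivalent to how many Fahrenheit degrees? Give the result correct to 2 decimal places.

223.90°F

For a temperature interval the offset drops out; only the factor 1.8 applies.
124.39 × 1.8 = 223.90.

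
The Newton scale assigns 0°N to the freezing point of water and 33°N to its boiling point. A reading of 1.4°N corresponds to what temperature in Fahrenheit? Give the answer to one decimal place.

39.6°F

Linear interpolation between the fixed points: C = (1.4 - 0) × 100 / (33 - 0) = 4.2424°C.
Then 4.2424 × 1.8 + 32 = 39.6°F.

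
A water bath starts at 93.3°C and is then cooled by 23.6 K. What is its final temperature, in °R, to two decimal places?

617.13°R

The 23.6 K change is an interval; Kelvin and Celsius degrees are the same size, so ΔC = -23.6°C.
Final Celsius temperature: 93.3000 - 23.6000 = 69.7000°C.
In Rankine: 69.7000 × 1.8 + 491.67 = 617.13°R.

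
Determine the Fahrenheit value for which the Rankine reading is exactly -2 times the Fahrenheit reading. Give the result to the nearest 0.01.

-153.22°F

Let F be the Fahrenheit reading. The Rankine reading is R = 1·F + 459.67.
Require R = -2·F: 1·F + 459.67 = -2·F.
(3)·F = -459.67  ⇒  F = -153.22.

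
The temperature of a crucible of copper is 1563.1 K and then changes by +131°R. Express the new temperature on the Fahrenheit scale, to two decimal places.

Initial temperature in Celsius: 1563.1 - 273.15 = 1289.9500°C.
The 131°R change is an interval, so only the factor 5/9 applies: +131 × 5/9 = +72.7778°C.
Final Celsius temperature: 1289.9500 + 72.7778 = 1362.7278°C.
In Fahrenheit: 1362.7278 × 1.8 + 32 = 2484.91°F.

2484.91°F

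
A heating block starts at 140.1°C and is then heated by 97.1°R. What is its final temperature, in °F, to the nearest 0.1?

381.3°F

The 97.1°R change is an interval, so only the factor 5/9 applies: +97.1 × 5/9 = +53.9444°C.
Final Celsius temperature: 140.1000 + 53.9444 = 194.0444°C.
In Fahrenheit: 194.0444 × 1.8 + 32 = 381.3°F.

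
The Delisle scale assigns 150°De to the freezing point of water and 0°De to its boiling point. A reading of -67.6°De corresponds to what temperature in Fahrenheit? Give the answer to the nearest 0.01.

Linear interpolation between the fixed points: C = (-67.6 - 150) × 100 / (0 - 150) = 145.0667°C.
Then 145.0667 × 1.8 + 32 = 293.12°F.

293.12°F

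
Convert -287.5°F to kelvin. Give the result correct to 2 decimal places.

95.65 K

In Celsius: (-287.5 - 32) × 5/9 = -177.5000°C.
In kelvin: -177.5000 + 273.15 = 95.65 K.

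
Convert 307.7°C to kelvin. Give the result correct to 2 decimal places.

580.85 K

In kelvin: 307.7000 + 273.15 = 580.85 K.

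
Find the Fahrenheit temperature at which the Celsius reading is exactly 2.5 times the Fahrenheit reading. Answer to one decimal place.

-9.1°F

Let F be the Fahrenheit reading. The Celsius reading is C = 5/9·F - 17.7778.
Require C = 2.5·F: 5/9·F - 17.7778 = 2.5·F.
(-35/18)·F = 17.7778  ⇒  F = -9.1.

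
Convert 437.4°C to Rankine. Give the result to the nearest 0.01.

1278.99°R

In Rankine: 437.4000 × 1.8 + 491.67 = 1278.99°R.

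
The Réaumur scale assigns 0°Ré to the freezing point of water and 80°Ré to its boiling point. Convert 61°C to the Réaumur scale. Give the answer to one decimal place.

48.8°Ré

Linearly onto the Réaumur scale: 0 + (61.0000 / 100) × (80 - 0) = 48.8°Ré.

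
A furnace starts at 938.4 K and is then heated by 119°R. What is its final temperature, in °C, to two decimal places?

731.36°C

Initial temperature in Celsius: 938.4 - 273.15 = 665.2500°C.
The 119°R change is an interval, so only the factor 5/9 applies: +119 × 5/9 = +66.1111°C.
Final Celsius temperature: 665.2500 + 66.1111 = 731.3611°C.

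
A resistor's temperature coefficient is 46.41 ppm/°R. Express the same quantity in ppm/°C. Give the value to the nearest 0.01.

83.54 ppm/°C

Since only a temperature interval is involved, the additive offset between the scales drops out.
A change of 1°C is a change of 1.8°R, so per °C the value is 46.41 × 1.8 = 83.54.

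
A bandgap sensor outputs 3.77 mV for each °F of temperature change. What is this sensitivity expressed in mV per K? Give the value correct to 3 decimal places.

6.786 mV per K

Since only a temperature interval is involved, the additive offset between the scales drops out.
A change of 1 K is a change of 1.8°F, so per K the value is 3.77 × 1.8 = 6.786.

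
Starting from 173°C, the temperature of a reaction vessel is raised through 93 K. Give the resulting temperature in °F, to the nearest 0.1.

The 93 K change is an interval; Kelvin and Celsius degrees are the same size, so ΔC = +93°C.
Final Celsius temperature: 173.0000 + 93.0000 = 266.0000°C.
In Fahrenheit: 266.0000 × 1.8 + 32 = 510.8°F.

510.8°F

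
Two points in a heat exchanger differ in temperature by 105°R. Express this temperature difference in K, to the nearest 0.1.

58.3 K

Only the scale ratio 5/9 matters for a change in temperature.
105 × 5/9 = 58.3.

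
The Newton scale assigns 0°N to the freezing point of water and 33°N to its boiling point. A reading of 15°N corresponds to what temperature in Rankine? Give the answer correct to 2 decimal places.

Linear interpolation between the fixed points: C = (15 - 0) × 100 / (33 - 0) = 45.4545°C.
Then 45.4545 × 1.8 + 491.67 = 573.49°R.

573.49°R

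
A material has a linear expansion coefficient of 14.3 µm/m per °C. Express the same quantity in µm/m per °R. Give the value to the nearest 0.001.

7.944 µm/m per °R

Since only a temperature interval is involved, the additive offset between the scales drops out.
A change of 1°R is a change of 5/9°C, so per °R the value is 14.3 × 5/9 = 7.944.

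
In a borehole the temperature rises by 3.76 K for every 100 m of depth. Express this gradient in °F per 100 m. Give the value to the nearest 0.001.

6.768 °F/100 m

Since only a temperature interval is involved, the additive offset between the scales drops out.
A change of 1 K is a change of 1.8°F, so 3.76 × 1.8 = 6.768.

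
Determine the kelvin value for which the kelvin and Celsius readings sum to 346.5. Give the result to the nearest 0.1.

309.8 K

Let K be the kelvin reading. The Celsius reading is C = 1·K - 273.15.
Require K + C = 346.5: (2)·K - 273.15 = 346.5.
K = (346.5 + 273.15) / (2) = 309.8.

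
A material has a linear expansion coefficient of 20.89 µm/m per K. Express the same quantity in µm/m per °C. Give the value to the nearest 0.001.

20.890 µm/m per °C

Since only a temperature interval is involved, the additive offset between the scales drops out.
A change of 1°C is a change of 1 K, so per °C the value is 20.89 × 1 = 20.890.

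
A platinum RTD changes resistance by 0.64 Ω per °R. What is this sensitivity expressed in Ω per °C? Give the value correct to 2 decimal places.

1.15 Ω per °C

The quantity depends on a temperature interval, so only the ratio of degree sizes applies; the offset between the scales is irrelevant.
A change of 1°C is a change of 1.8°R, so per °C the value is 0.64 × 1.8 = 1.15.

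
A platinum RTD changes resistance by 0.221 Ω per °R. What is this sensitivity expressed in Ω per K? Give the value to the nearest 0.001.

0.398 Ω per K

Since only a temperature interval is involved, the additive offset between the scales drops out.
A change of 1 K is a change of 1.8°R, so per K the value is 0.221 × 1.8 = 0.398.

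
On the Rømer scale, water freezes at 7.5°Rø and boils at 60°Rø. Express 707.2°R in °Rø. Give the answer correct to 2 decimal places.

70.36°Rø

First in Celsius: (707.2 - 491.67) × 5/9 = 119.7389°C.
Linearly onto the Rømer scale: 7.5 + (119.7389 / 100) × (60 - 7.5) = 70.36°Rø.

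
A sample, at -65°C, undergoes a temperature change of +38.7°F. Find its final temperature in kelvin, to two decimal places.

229.65 K

The 38.7°F change is an interval, so only the factor 5/9 applies: +38.7 × 5/9 = +21.5000°C.
Final Celsius temperature: -65.0000 + 21.5000 = -43.5000°C.
In kelvin: -43.5000 + 273.15 = 229.65 K.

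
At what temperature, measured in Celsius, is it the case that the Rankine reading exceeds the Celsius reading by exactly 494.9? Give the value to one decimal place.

Let C be the Celsius reading. The Rankine reading is R = 1.8·C + 491.67.
Require R - C = 494.9: (0.8)·C + 491.67 = 494.9.
C = (494.9 - 491.67) / (0.8) = 4.0.

4.0°C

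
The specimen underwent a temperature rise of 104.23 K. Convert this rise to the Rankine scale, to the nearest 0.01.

An interval of 1 K corresponds to 1.8°R.
104.23 × 1.8 = 187.61.

187.61°R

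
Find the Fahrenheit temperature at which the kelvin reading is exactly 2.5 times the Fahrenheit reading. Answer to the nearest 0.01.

131.33°F

Let F be the Fahrenheit reading. The kelvin reading is K = 5/9·F + 255.372.
Require K = 2.5·F: 5/9·F + 255.372 = 2.5·F.
(-35/18)·F = -255.372  ⇒  F = 131.33.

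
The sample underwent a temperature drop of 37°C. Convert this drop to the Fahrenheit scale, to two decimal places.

66.60°F

For a temperature interval the offset drops out; only the factor 1.8 applies.
37 × 1.8 = 66.60.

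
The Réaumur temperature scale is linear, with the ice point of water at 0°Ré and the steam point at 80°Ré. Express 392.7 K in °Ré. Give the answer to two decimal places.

95.64°Ré

First in Celsius: 392.7 - 273.15 = 119.5500°C.
Linearly onto the Réaumur scale: 0 + (119.5500 / 100) × (80 - 0) = 95.64°Ré.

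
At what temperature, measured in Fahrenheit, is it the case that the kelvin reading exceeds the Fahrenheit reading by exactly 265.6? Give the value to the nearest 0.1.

Let F be the Fahrenheit reading. The kelvin reading is K = 5/9·F + 255.372.
Require K - F = 265.6: (-4/9)·F + 255.372 = 265.6.
F = (265.6 - 255.372) / (-4/9) = -23.0.

-23.0°F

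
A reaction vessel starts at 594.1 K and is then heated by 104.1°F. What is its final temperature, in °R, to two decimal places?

Initial temperature in Celsius: 594.1 - 273.15 = 320.9500°C.
The 104.1°F change is an interval, so only the factor 5/9 applies: +104.1 × 5/9 = +57.8333°C.
Final Celsius temperature: 320.9500 + 57.8333 = 378.7833°C.
In Rankine: 378.7833 × 1.8 + 491.67 = 1173.48°R.

1173.48°R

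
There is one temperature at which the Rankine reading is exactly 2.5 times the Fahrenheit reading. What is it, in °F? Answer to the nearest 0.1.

Let F be the Fahrenheit reading. The Rankine reading is R = 1·F + 459.67.
Require R = 2.5·F: 1·F + 459.67 = 2.5·F.
(-1.5)·F = -459.67  ⇒  F = 306.4.

306.4°F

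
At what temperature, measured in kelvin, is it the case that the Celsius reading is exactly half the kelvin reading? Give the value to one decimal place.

Let K be the kelvin reading. The Celsius reading is C = 1·K - 273.15.
Require C = 0.5·K: 1·K - 273.15 = 0.5·K.
(0.5)·K = 273.15  ⇒  K = 546.3.

546.3 K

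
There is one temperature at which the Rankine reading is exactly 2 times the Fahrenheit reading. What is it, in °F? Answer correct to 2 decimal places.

Let F be the Fahrenheit reading. The Rankine reading is R = 1·F + 459.67.
Require R = 2·F: 1·F + 459.67 = 2·F.
(-1)·F = -459.67  ⇒  F = 459.67.

459.67°F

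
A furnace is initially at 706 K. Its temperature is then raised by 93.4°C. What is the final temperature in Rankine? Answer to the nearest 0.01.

Initial temperature in Celsius: 706 - 273.15 = 432.8500°C.
Final Celsius temperature: 432.8500 + 93.4000 = 526.2500°C.
In Rankine: 526.2500 × 1.8 + 491.67 = 1438.92°R.

1438.92°R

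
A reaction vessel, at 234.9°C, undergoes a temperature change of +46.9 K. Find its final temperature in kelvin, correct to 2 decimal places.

554.95 K

The 46.9 K change is an interval; Kelvin and Celsius degrees are the same size, so ΔC = +46.9°C.
Final Celsius temperature: 234.9000 + 46.9000 = 281.8000°C.
In kelvin: 281.8000 + 273.15 = 554.95 K.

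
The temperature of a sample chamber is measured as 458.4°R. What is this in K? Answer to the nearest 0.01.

254.67 K

In Celsius: (458.4 - 491.67) × 5/9 = -18.4833°C.
In kelvin: -18.4833 + 273.15 = 254.67 K.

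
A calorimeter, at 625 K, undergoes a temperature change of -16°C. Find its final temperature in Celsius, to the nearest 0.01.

335.85°C

Initial temperature in Celsius: 625 - 273.15 = 351.8500°C.
Final Celsius temperature: 351.8500 - 16.0000 = 335.8500°C.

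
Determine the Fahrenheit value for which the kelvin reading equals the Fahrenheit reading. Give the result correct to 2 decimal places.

Let F be the Fahrenheit reading. The kelvin reading is K = 5/9·F + 255.372.
Set K = F: 5/9·F + 255.372 = F.
(-4/9)·F = -255.372  ⇒  F = 574.59.

574.59°F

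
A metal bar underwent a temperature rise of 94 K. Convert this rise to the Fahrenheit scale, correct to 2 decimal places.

169.20°F

For a temperature interval the offset drops out; only the factor 1.8 applies.
94 × 1.8 = 169.20.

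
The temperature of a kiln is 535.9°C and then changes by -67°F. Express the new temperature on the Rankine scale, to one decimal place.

1389.3°R

The 67°F change is an interval, so only the factor 5/9 applies: -67 × 5/9 = -37.2222°C.
Final Celsius temperature: 535.9000 - 37.2222 = 498.6778°C.
In Rankine: 498.6778 × 1.8 + 491.67 = 1389.3°R.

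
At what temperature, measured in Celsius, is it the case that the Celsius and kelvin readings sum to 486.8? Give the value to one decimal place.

Let C be the Celsius reading. The kelvin reading is K = 1·C + 273.15.
Require C + K = 486.8: (2)·C + 273.15 = 486.8.
C = (486.8 - 273.15) / (2) = 106.8.

106.8°C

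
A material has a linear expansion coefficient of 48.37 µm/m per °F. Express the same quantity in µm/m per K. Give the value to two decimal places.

Since only a temperature interval is involved, the additive offset between the scales drops out.
A change of 1 K is a change of 1.8°F, so per K the value is 48.37 × 1.8 = 87.07.

87.07 µm/m per K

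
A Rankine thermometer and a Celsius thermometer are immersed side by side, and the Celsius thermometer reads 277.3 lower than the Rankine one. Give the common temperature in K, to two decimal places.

Let x be the Rankine reading; then the Celsius reading is 5/9·x - 273.15.
(5/9·x - 273.15) - x = -277.3  ⇒  (-4/9)·x = -4.15  ⇒  x = 9.3375°R.
In Celsius: (9.3375 - 491.67) × 5/9 = -267.9625°C.
In kelvin: -267.9625 + 273.15 = 5.19 K.

5.19 K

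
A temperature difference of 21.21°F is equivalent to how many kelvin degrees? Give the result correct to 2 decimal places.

11.78 K

An interval of 1°F corresponds to 5/9 K.
21.21 × 5/9 = 11.78.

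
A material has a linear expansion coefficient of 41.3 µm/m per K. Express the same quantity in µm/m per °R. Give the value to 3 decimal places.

The quantity depends on a temperature interval, so only the ratio of degree sizes applies; the offset between the scales is irrelevant.
A change of 1°R is a change of 5/9 K, so per °R the value is 41.3 × 5/9 = 22.944.

22.944 µm/m per °R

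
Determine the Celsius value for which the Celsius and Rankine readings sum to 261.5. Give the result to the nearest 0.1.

Let C be the Celsius reading. The Rankine reading is R = 1.8·C + 491.67.
Require C + R = 261.5: (2.8)·C + 491.67 = 261.5.
C = (261.5 - 491.67) / (2.8) = -82.2.

-82.2°C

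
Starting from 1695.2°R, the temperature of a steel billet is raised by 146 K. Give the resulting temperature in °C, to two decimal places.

814.63°C

Initial temperature in Celsius: (1695.2 - 491.67) × 5/9 = 668.6278°C.
The 146 K change is an interval; Kelvin and Celsius degrees are the same size, so ΔC = +146°C.
Final Celsius temperature: 668.6278 + 146.0000 = 814.6278°C.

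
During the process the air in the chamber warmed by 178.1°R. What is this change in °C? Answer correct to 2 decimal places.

An interval of 1°R corresponds to 5/9°C.
178.1 × 5/9 = 98.94.

98.94°C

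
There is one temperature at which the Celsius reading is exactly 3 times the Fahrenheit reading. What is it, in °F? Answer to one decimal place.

-7.3°F

Let F be the Fahrenheit reading. The Celsius reading is C = 5/9·F - 17.7778.
Require C = 3·F: 5/9·F - 17.7778 = 3·F.
(-22/9)·F = 17.7778  ⇒  F = -7.3.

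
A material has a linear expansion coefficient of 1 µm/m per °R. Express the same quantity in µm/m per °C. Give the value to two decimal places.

The quantity depends on a temperature interval, so only the ratio of degree sizes applies; the offset between the scales is irrelevant.
A change of 1°C is a change of 1.8°R, so per °C the value is 1 × 1.8 = 1.80.

1.80 µm/m per °C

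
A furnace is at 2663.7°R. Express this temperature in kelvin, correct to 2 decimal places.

In Celsius: (2663.7 - 491.67) × 5/9 = 1206.6833°C.
In kelvin: 1206.6833 + 273.15 = 1479.83 K.

1479.83 K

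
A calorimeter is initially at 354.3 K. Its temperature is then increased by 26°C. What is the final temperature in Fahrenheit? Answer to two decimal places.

Initial temperature in Celsius: 354.3 - 273.15 = 81.1500°C.
Final Celsius temperature: 81.1500 + 26.0000 = 107.1500°C.
In Fahrenheit: 107.1500 × 1.8 + 32 = 224.87°F.

224.87°F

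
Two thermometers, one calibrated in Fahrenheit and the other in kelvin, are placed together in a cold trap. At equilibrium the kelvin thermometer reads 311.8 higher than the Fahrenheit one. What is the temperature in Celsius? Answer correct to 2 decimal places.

Let x be the Fahrenheit reading; then the kelvin reading is 5/9·x + 255.372.
(5/9·x + 255.372) - x = 311.8  ⇒  (-4/9)·x = 56.4278  ⇒  x = -126.9625°F.
In Celsius: (-126.9625 - 32) × 5/9 = -88.31°C.

-88.31°C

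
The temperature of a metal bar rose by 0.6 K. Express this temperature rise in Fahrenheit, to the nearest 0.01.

For a temperature interval the offset drops out; only the factor 1.8 applies.
0.6 × 1.8 = 1.08.

1.08°F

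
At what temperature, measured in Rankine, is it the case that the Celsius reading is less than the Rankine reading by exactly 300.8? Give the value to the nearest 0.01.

62.21°R

Let R be the Rankine reading. The Celsius reading is C = 5/9·R - 273.15.
Require C - R = -300.8: (-4/9)·R - 273.15 = -300.8.
R = (-300.8 + 273.15) / (-4/9) = 62.21.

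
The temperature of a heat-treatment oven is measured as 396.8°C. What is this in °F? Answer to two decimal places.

In Fahrenheit: 396.8000 × 1.8 + 32 = 746.24°F.

746.24°F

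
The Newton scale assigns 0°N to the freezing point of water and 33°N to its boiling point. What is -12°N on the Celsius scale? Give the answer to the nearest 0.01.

Linear interpolation between the fixed points: C = (-12 - 0) × 100 / (33 - 0) = -36.3636°C.

-36.36°C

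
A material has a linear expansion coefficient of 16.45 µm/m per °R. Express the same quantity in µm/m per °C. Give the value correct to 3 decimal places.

The quantity depends on a temperature interval, so only the ratio of degree sizes applies; the offset between the scales is irrelevant.
A change of 1°C is a change of 1.8°R, so per °C the value is 16.45 × 1.8 = 29.610.

29.610 µm/m per °C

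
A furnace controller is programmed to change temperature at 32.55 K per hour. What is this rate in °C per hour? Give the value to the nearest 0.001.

32.550 °C/hour

Since only a temperature interval is involved, the additive offset between the scales drops out.
A change of 1 K is a change of 1°C, so 32.55 × 1 = 32.550.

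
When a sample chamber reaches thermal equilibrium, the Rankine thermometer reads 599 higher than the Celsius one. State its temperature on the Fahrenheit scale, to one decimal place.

Let x be the Celsius reading; then the Rankine reading is 1.8·x + 491.67.
(1.8·x + 491.67) - x = 599  ⇒  (0.8)·x = 107.33  ⇒  x = 134.1625°C.
In Fahrenheit: 134.1625 × 1.8 + 32 = 273.5°F.

273.5°F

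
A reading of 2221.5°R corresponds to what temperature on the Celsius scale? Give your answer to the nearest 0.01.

In Celsius: (2221.5 - 491.67) × 5/9 = 961.0167°C.

961.02°C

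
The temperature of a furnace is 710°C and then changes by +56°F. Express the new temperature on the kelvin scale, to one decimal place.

1014.3 K

The 56°F change is an interval, so only the factor 5/9 applies: +56 × 5/9 = +31.1111°C.
Final Celsius temperature: 710.0000 + 31.1111 = 741.1111°C.
In kelvin: 741.1111 + 273.15 = 1014.3 K.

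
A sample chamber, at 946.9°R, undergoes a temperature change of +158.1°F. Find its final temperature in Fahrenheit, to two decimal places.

Initial temperature in Celsius: (946.9 - 491.67) × 5/9 = 252.9056°C.
The 158.1°F change is an interval, so only the factor 5/9 applies: +158.1 × 5/9 = +87.8333°C.
Final Celsius temperature: 252.9056 + 87.8333 = 340.7389°C.
In Fahrenheit: 340.7389 × 1.8 + 32 = 645.33°F.

645.33°F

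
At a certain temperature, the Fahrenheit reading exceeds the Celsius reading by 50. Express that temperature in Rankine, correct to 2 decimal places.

Let x be the Fahrenheit reading; then the Celsius reading is 5/9·x - 17.7778.
(5/9·x - 17.7778) - x = -50  ⇒  (-4/9)·x = -32.2222  ⇒  x = 72.5000°F.
In Celsius: (72.5 - 32) × 5/9 = 22.5000°C.
In Rankine: 22.5000 × 1.8 + 491.67 = 532.17°R.

532.17°R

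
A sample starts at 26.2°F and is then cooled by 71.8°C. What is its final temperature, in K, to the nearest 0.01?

198.13 K

Initial temperature in Celsius: (26.2 - 32) × 5/9 = -3.2222°C.
Final Celsius temperature: -3.2222 - 71.8000 = -75.0222°C.
In kelvin: -75.0222 + 273.15 = 198.13 K.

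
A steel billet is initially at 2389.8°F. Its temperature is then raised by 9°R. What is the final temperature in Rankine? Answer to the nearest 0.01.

Initial temperature in Celsius: (2389.8 - 32) × 5/9 = 1309.8889°C.
The 9°R change is an interval, so only the factor 5/9 applies: +9 × 5/9 = +5.0000°C.
Final Celsius temperature: 1309.8889 + 5.0000 = 1314.8889°C.
In Rankine: 1314.8889 × 1.8 + 491.67 = 2858.47°R.

2858.47°R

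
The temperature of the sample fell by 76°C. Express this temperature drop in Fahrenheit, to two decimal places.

136.80°F

For a temperature interval the offset drops out; only the factor 1.8 applies.
76 × 1.8 = 136.80.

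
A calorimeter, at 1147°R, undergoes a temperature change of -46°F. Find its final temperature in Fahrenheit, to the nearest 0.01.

Initial temperature in Celsius: (1147 - 491.67) × 5/9 = 364.0722°C.
The 46°F change is an interval, so only the factor 5/9 applies: -46 × 5/9 = -25.5556°C.
Final Celsius temperature: 364.0722 - 25.5556 = 338.5167°C.
In Fahrenheit: 338.5167 × 1.8 + 32 = 641.33°F.

641.33°F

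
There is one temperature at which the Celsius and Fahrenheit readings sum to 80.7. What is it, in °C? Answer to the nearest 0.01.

17.39°C

Let C be the Celsius reading. The Fahrenheit reading is F = 1.8·C + 32.
Require C + F = 80.7: (2.8)·C + 32 = 80.7.
C = (80.7 - 32) / (2.8) = 17.39.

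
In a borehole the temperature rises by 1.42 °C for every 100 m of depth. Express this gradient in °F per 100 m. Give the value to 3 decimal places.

The quantity depends on a temperature interval, so only the ratio of degree sizes applies; the offset between the scales is irrelevant.
A change of 1°C is a change of 1.8°F, so 1.42 × 1.8 = 2.556.

2.556 °F/100 m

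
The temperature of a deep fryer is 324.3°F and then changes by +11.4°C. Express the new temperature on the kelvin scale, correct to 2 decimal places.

446.94 K

Initial temperature in Celsius: (324.3 - 32) × 5/9 = 162.3889°C.
Final Celsius temperature: 162.3889 + 11.4000 = 173.7889°C.
In kelvin: 173.7889 + 273.15 = 446.94 K.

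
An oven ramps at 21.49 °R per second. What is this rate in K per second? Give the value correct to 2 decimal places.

The quantity depends on a temperature interval, so only the ratio of degree sizes applies; the offset between the scales is irrelevant.
A change of 1°R is a change of 5/9 K, so 21.49 × 5/9 = 11.94.

11.94 K/second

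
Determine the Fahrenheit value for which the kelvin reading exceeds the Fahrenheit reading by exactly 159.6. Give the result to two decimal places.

Let F be the Fahrenheit reading. The kelvin reading is K = 5/9·F + 255.372.
Require K - F = 159.6: (-4/9)·F + 255.372 = 159.6.
F = (159.6 - 255.372) / (-4/9) = 215.49.

215.49°F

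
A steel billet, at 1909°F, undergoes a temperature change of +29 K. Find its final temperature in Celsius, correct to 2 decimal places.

1071.78°C

Initial temperature in Celsius: (1909 - 32) × 5/9 = 1042.7778°C.
The 29 K change is an interval; Kelvin and Celsius degrees are the same size, so ΔC = +29°C.
Final Celsius temperature: 1042.7778 + 29.0000 = 1071.7778°C.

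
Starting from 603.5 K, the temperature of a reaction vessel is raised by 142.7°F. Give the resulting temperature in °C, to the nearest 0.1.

Initial temperature in Celsius: 603.5 - 273.15 = 330.3500°C.
The 142.7°F change is an interval, so only the factor 5/9 applies: +142.7 × 5/9 = +79.2778°C.
Final Celsius temperature: 330.3500 + 79.2778 = 409.6278°C.

409.6°C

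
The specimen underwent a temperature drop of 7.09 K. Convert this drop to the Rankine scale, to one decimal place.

12.8°R

Only the scale ratio 1.8 matters for a change in temperature.
7.09 × 1.8 = 12.8.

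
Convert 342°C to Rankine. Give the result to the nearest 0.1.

In Rankine: 342.0000 × 1.8 + 491.67 = 1107.3°R.

1107.3°R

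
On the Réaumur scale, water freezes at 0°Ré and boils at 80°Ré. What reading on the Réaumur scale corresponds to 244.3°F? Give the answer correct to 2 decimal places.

94.36°Ré

First in Celsius: (244.3 - 32) × 5/9 = 117.9444°C.
Linearly onto the Réaumur scale: 0 + (117.9444 / 100) × (80 - 0) = 94.36°Ré.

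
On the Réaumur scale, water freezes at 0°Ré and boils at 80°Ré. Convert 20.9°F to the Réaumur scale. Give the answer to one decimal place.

-4.9°Ré

First in Celsius: (20.9 - 32) × 5/9 = -6.1667°C.
Linearly onto the Réaumur scale: 0 + (-6.1667 / 100) × (80 - 0) = -4.9°Ré.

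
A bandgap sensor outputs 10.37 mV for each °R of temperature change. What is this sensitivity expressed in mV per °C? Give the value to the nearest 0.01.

18.67 mV per °C

The quantity depends on a temperature interval, so only the ratio of degree sizes applies; the offset between the scales is irrelevant.
A change of 1°C is a change of 1.8°R, so per °C the value is 10.37 × 1.8 = 18.67.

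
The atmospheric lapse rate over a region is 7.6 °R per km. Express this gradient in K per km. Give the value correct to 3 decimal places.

4.222 K/km

The quantity depends on a temperature interval, so only the ratio of degree sizes applies; the offset between the scales is irrelevant.
A change of 1°R is a change of 5/9 K, so 7.6 × 5/9 = 4.222.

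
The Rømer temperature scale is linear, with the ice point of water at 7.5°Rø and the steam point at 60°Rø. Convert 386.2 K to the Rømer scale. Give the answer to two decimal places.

66.85°Rø

First in Celsius: 386.2 - 273.15 = 113.0500°C.
Linearly onto the Rømer scale: 7.5 + (113.0500 / 100) × (60 - 7.5) = 66.85°Rø.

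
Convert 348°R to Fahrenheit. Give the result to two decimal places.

-111.67°F

In Celsius: (348 - 491.67) × 5/9 = -79.8167°C.
In Fahrenheit: -79.8167 × 1.8 + 32 = -111.67°F.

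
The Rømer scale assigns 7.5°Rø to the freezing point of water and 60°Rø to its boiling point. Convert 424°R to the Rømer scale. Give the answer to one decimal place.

-12.2°Rø

First in Celsius: (424 - 491.67) × 5/9 = -37.5944°C.
Linearly onto the Rømer scale: 7.5 + (-37.5944 / 100) × (60 - 7.5) = -12.2°Rø.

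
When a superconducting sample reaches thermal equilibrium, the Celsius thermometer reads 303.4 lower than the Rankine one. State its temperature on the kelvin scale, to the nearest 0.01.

37.81 K

Let x be the Rankine reading; then the Celsius reading is 5/9·x - 273.15.
(5/9·x - 273.15) - x = -303.4  ⇒  (-4/9)·x = -30.25  ⇒  x = 68.0625°R.
In Celsius: (68.0625 - 491.67) × 5/9 = -235.3375°C.
In kelvin: -235.3375 + 273.15 = 37.81 K.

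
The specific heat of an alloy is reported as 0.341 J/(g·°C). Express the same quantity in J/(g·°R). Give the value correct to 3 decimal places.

0.189 J/(g·°R)

The quantity depends on a temperature interval, so only the ratio of degree sizes applies; the offset between the scales is irrelevant.
A change of 1°R is a change of 5/9°C, so per °R the value is 0.341 × 5/9 = 0.189.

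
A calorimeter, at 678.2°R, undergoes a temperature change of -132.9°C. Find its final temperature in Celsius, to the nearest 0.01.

Initial temperature in Celsius: (678.2 - 491.67) × 5/9 = 103.6278°C.
Final Celsius temperature: 103.6278 - 132.9000 = -29.2722°C.

-29.27°C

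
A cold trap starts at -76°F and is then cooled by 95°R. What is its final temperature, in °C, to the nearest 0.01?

-112.78°C

Initial temperature in Celsius: (-76 - 32) × 5/9 = -60.0000°C.
The 95°R change is an interval, so only the factor 5/9 applies: -95 × 5/9 = -52.7778°C.
Final Celsius temperature: -60.0000 - 52.7778 = -112.7778°C.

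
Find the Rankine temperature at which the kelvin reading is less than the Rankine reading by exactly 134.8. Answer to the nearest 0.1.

Let R be the Rankine reading. The kelvin reading is K = 5/9·R.
Require K - R = -134.8: (-4/9)·R = -134.8.
R = (-134.8) / (-4/9) = 303.3.

303.3°R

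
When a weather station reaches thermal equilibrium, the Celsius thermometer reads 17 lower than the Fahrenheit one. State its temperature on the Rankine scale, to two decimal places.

457.92°R

Let x be the Fahrenheit reading; then the Celsius reading is 5/9·x - 17.7778.
(5/9·x - 17.7778) - x = -17  ⇒  (-4/9)·x = 7/9  ⇒  x = -1.7500°F.
In Celsius: (-1.75 - 32) × 5/9 = -18.7500°C.
In Rankine: -18.7500 × 1.8 + 491.67 = 457.92°R.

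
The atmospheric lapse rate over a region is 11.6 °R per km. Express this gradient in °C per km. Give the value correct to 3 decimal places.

The quantity depends on a temperature interval, so only the ratio of degree sizes applies; the offset between the scales is irrelevant.
A change of 1°R is a change of 5/9°C, so 11.6 × 5/9 = 6.444.

6.444 °C/km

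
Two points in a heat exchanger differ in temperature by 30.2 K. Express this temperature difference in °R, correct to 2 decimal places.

Only the scale ratio 1.8 matters for a change in temperature.
30.2 × 1.8 = 54.36.

54.36°R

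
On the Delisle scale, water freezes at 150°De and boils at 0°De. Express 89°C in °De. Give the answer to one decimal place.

16.5°De

Linearly onto the Delisle scale: 150 + (89.0000 / 100) × (0 - 150) = 16.5°De.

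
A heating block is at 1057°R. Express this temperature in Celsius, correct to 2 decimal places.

In Celsius: (1057 - 491.67) × 5/9 = 314.0722°C.

314.07°C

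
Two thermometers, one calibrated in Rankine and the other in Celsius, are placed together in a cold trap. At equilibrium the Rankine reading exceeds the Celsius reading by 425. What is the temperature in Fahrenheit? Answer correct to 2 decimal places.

-118.01°F

Let x be the Rankine reading; then the Celsius reading is 5/9·x - 273.15.
(5/9·x - 273.15) - x = -425  ⇒  (-4/9)·x = -151.85  ⇒  x = 341.6625°R.
In Celsius: (341.6625 - 491.67) × 5/9 = -83.3375°C.
In Fahrenheit: -83.3375 × 1.8 + 32 = -118.01°F.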